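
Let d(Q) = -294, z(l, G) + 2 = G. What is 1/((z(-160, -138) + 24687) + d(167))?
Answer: 1/24253 ≈ 4.1232e-5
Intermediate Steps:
z(l, G) = -2 + G
1/((z(-160, -138) + 24687) + d(167)) = 1/(((-2 - 138) + 24687) - 294) = 1/((-140 + 24687) - 294) = 1/(24547 - 294) = 1/24253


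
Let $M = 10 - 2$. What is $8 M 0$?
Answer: $0$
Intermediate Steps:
$M = 8$ ($M = 10 - 2 = 8$)
$8 M 0 = 8 \cdot 8 \cdot 0 = 64 \cdot 0 = 0$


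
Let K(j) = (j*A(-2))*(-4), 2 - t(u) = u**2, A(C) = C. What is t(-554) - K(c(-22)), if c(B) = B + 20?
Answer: -306898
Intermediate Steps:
t(u) = 2 - u**2
c(B) = 20 + B
K(j) = 8*j (K(j) = (j*(-2))*(-4) = -2*j*(-4) = 8*j)
t(-554) - K(c(-22)) = (2 - 1*(-554)**2) - 8*(20 - 22) = (2 - 1*306916) - 8*(-2) = (2 - 306916) - 1*(-16) = -306914 + 16 = -306898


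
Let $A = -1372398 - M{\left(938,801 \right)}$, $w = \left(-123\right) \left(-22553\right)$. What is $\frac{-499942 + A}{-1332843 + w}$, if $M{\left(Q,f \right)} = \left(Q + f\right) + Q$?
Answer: $- \frac{1875017}{1441176} \approx -1.301$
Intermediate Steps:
$M{\left(Q,f \right)} = f + 2 Q$
$w = 2774019$
$A = -1375075$ ($A = -1372398 - \left(801 + 2 \cdot 938\right) = -1372398 - \left(801 + 1876\right) = -1372398 - 2677 = -1375075$)
$\frac{-499942 + A}{-1332843 + w} = \frac{-499942 - 1375075}{-1332843 + 2774019} = - \frac{1875017}{1441176}$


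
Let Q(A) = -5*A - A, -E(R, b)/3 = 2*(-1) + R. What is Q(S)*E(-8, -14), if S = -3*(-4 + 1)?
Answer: -1620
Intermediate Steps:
E(R, b) = 6 - 3*R (E(R, b) = -3*(2*(-1) + R) = -3*(-2 + R) = 6 - 3*R)
S = 9 (S = -3*(-3) = 9)
Q(A) = -6*A
Q(S)*E(-8, -14) = (-6*9)*(6 - 3*(-8)) = -54*(6 + 24) = -54*30 = -1620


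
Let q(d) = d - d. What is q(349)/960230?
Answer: 0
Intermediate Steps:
q(d) = 0
q(349)/960230 = 0/960230 = 0*(1/960230) = 0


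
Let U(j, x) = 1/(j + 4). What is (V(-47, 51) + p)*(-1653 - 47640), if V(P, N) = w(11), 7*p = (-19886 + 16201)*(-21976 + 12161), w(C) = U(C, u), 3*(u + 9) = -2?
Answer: -8914214012892/35 ≈ -2.5469e+11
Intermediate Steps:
u = -29/3 (u = -9 + (⅓)*(-2) = -9 - ⅔ = -29/3 ≈ -9.6667)
U(j, x) = 1/(4 + j)
w(C) = 1/(4 + C)
p = 36168275/7 (p = ((-19886 + 16201)*(-21976 + 12161))/7 = (-3685*(-9815))/7 = (⅐)*36168275 = 36168275/7 ≈ 5.1669e+6)
V(P, N) = 1/15 (V(P, N) = 1/(4 + 11) = 1/15)
(V(-47, 51) + p)*(-1653 - 47640) = (1/15 + 36168275/7)*(-1653 - 47640) = (542524132/105)*(-49293) = -8914214012892/35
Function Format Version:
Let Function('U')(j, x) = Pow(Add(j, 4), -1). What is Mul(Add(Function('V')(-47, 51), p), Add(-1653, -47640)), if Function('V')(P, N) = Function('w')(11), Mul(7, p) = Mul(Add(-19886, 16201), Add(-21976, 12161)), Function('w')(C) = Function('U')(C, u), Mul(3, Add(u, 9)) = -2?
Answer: Rational(-8914214012892, 35) ≈ -2.5469e+11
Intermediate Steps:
u = Rational(-29, 3) (u = Add(-9, Mul(Rational(1, 3), -2)) = Add(-9, Rational(-2, 3)) = Rational(-29, 3) ≈ -9.6667)
Function('U')(j, x) = Pow(Add(4, j), -1)
Function('w')(C) = Pow(Add(4, C), -1)
p = Rational(36168275, 7) (p = Mul(Rational(1, 7), Mul(Add(-19886, 16201), Add(-21976, 12161))) = Mul(Rational(1, 7), Mul(-3685, -9815)) = Mul(Rational(1, 7), 36168275) = Rational(36168275, 7) ≈ 5.1669e+6)
Function('V')(P, N) = Rational(1, 15) (Function('V')(P, N) = Pow(Add(4, 11), -1) = Pow(15, -1) = Rational(1, 15))
Mul(Add(Function('V')(-47, 51), p), Add(-1653, -47640)) = Mul(Add(Rational(1, 15), Rational(36168275, 7)), Add(-1653, -47640)) = Mul(Rational(542524132, 105), -49293) = Rational(-8914214012892, 35)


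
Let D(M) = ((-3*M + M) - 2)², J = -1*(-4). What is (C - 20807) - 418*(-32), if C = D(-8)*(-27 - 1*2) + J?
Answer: -13111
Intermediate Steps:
J = 4
D(M) = (-2 - 2*M)² (D(M) = (-2*M - 2)² = (-2 - 2*M)²)
C = -5680 (C = (4*(1 - 8)²)*(-27 - 1*2) + 4 = (4*(-7)²)*(-27 - 2) + 4 = (4*49)*(-29) + 4 = 196*(-29) + 4 = -5684 + 4 = -5680)
(C - 20807) - 418*(-32) = (-5680 - 20807) - 418*(-32) = -26487 + 13376 = -13111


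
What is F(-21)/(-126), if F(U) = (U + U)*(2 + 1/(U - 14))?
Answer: 23/35 ≈ 0.65714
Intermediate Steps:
F(U) = 2*U*(2 + 1/(-14 + U)) (F(U) = (2*U)*(2 + 1/(-14 + U)) = 2*U*(2 + 1/(-14 + U)))
F(-21)/(-126) = (2*(-21)*(-27 + 2*(-21))/(-14 - 21))/(-126) = (2*(-21)*(-27 - 42)/(-35))*(-1/126) = (2*(-21)*(-1/35)*(-69))*(-1/126) = -414/5*(-1/126) = 23/35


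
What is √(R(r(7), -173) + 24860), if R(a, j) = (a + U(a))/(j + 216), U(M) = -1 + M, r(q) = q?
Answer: 3*√5107411/43 ≈ 157.67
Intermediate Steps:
R(a, j) = (-1 + 2*a)/(216 + j) (R(a, j) = (a + (-1 + a))/(j + 216) = (-1 + 2*a)/(216 + j))
√(R(r(7), -173) + 24860) = √((-1 + 2*7)/(216 - 173) + 24860) = √((-1 + 14)/43 + 24860) = √((1/43)*13 + 24860) = √(13/43 + 24860) = √(1068993/43) = 3*√5107411/43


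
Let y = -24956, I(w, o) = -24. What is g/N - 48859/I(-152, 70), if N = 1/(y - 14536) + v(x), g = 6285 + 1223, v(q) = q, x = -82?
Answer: 151106155891/77720280 ≈ 1944.2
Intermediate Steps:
g = 7508
N = -3238345/39492 (N = 1/(-24956 - 14536) - 82 = 1/(-39492) - 82 = -1/39492 - 82 = -3238345/39492 ≈ -82.000)
g/N - 48859/I(-152, 70) = 7508/(-3238345/39492) - 48859/(-24) = 7508*(-39492/3238345) - 48859*(-1/24) = -296505936/3238345 + 48859/24 = 151106155891/77720280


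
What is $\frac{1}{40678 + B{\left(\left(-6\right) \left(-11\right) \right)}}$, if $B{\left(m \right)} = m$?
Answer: $\frac{1}{40744} \approx 2.4543 \cdot 10^{-5}$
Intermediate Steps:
$\frac{1}{40678 + B{\left(\left(-6\right) \left(-11\right) \right)}} = \frac{1}{40678 - -66} = \frac{1}{40678 + 66} = \frac{1}{40744}$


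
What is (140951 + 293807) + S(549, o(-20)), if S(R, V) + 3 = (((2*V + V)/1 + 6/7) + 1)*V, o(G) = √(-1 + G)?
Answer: 434692 + 13*I*√21/7 ≈ 4.3469e+5 + 8.5105*I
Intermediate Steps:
S(R, V) = -3 + V*(13/7 + 3*V) (S(R, V) = -3 + (((2*V + V)/1 + 6/7) + 1)*V = -3 + (((3*V)*1 + 6*(⅐)) + 1)*V = -3 + ((3*V + 6/7) + 1)*V = -3 + ((6/7 + 3*V) + 1)*V = -3 + (13/7 + 3*V)*V = -3 + V*(13/7 + 3*V))
(140951 + 293807) + S(549, o(-20)) = (140951 + 293807) + (-3 + 3*(√(-1 - 20))² + 13*√(-1 - 20)/7) = 434758 + (-3 + 3*(√(-21))² + 13*√(-21)/7) = 434758 + (-3 + 3*(I*√21)² + 13*(I*√21)/7) = 434758 + (-3 + 3*(-21) + 13*I*√21/7) = 434758 + (-3 - 63 + 13*I*√21/7) = 434758 + (-66 + 13*I*√21/7) = 434692 + 13*I*√21/7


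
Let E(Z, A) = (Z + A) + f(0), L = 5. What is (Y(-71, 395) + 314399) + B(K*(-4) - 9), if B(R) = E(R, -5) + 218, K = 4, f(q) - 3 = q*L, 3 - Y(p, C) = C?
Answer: 314198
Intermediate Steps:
Y(p, C) = 3 - C
f(q) = 3 + 5*q (f(q) = 3 + q*5 = 3 + 5*q)
E(Z, A) = 3 + A + Z (E(Z, A) = (Z + A) + (3 + 5*0) = (A + Z) + (3 + 0) = (A + Z) + 3 = 3 + A + Z)
B(R) = 216 + R (B(R) = (3 - 5 + R) + 218 = (-2 + R) + 218 = 216 + R)
(Y(-71, 395) + 314399) + B(K*(-4) - 9) = ((3 - 1*395) + 314399) + (216 + (4*(-4) - 9)) = ((3 - 395) + 314399) + (216 + (-16 - 9)) = (-392 + 314399) + (216 - 25) = 314007 + 191 = 314198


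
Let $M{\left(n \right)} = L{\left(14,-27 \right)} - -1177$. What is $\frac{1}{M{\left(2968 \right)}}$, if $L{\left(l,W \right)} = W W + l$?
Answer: $\frac{1}{1920} \approx 0.00052083$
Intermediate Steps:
$L{\left(l,W \right)} = l + W^{2}$ ($L{\left(l,W \right)} = W^{2} + l = l + W^{2}$)
$M{\left(n \right)} = 1920$ ($M{\left(n \right)} = \left(14 + \left(-27\right)^{2}\right) - -1177 = \left(14 + 729\right) + 1177 = 743 + 1177 = 1920$)
$\frac{1}{M{\left(2968 \right)}} = \frac{1}{1920}$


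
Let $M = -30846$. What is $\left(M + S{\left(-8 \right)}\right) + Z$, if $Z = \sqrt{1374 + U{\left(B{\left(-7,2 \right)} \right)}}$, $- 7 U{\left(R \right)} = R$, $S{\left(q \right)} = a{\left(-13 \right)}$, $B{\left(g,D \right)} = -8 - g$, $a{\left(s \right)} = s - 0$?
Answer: $-30859 + \frac{\sqrt{67333}}{7} \approx -30822.0$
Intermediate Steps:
$a{\left(s \right)} = s$ ($a{\left(s \right)} = s + 0 = s$)
$S{\left(q \right)} = -13$
$U{\left(R \right)} = - \frac{R}{7}$
$Z = \frac{\sqrt{67333}}{7}$ ($Z = \sqrt{1374 - \frac{-8 - -7}{7}} = \sqrt{1374 - \frac{-8 + 7}{7}} = \sqrt{1374 - - \frac{1}{7}} = \sqrt{1374 + \frac{1}{7}} = \sqrt{\frac{9619}{7}} = \frac{\sqrt{67333}}{7} \approx 37.069$)
$\left(M + S{\left(-8 \right)}\right) + Z = \left(-30846 - 13\right) + \frac{\sqrt{67333}}{7} = -30859 + \frac{\sqrt{67333}}{7}$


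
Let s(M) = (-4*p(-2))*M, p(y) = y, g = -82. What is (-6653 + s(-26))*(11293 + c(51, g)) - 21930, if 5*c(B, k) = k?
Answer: -386953413/5 ≈ -7.7391e+7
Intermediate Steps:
c(B, k) = k/5
s(M) = 8*M (s(M) = (-4*(-2))*M = 8*M)
(-6653 + s(-26))*(11293 + c(51, g)) - 21930 = (-6653 + 8*(-26))*(11293 + (1/5)*(-82)) - 21930 = (-6653 - 208)*(11293 - 82/5) - 21930 = -6861*56383/5 - 21930 = -386843763/5 - 21930 = -386953413/5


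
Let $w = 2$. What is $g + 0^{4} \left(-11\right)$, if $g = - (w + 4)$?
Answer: $-6$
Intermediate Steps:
$g = -6$ ($g = - (2 + 4) = \left(-1\right) 6 = -6$)
$g + 0^{4} \left(-11\right) = -6 + 0^{4} \left(-11\right) = -6 + 0 \left(-11\right) = -6 + 0 = -6$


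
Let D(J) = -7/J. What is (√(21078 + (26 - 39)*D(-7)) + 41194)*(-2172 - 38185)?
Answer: -1662466258 - 40357*√21065 ≈ -1.6683e+9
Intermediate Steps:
(√(21078 + (26 - 39)*D(-7)) + 41194)*(-2172 - 38185) = (√(21078 + (26 - 39)*(-7/(-7))) + 41194)*(-2172 - 38185) = (√(21078 - (-91)*(-1)/7) + 41194)*(-40357) = (√(21078 - 13*1) + 41194)*(-40357) = (√(21078 - 13) + 41194)*(-40357) = (√21065 + 41194)*(-40357) = (41194 + √21065)*(-40357) = -1662466258 - 40357*√21065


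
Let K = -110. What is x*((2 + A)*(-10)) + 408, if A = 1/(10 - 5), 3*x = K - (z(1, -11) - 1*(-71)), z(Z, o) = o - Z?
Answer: 4942/3 ≈ 1647.3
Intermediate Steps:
x = -169/3 (x = (-110 - ((-11 - 1*1) - 1*(-71)))/3 = (-110 - ((-11 - 1) + 71))/3 = (-110 - (-12 + 71))/3 = (-110 - 1*59)/3 = (-110 - 59)/3 = (⅓)*(-169) = -169/3 ≈ -56.333)
A = ⅕ (A = 1/5 = ⅕ ≈ 0.20000)
x*((2 + A)*(-10)) + 408 = -169*(2 + ⅕)*(-10)/3 + 408 = -1859*(-10)/15 + 408 = -169/3*(-22) + 408 = 3718/3 + 408 = 4942/3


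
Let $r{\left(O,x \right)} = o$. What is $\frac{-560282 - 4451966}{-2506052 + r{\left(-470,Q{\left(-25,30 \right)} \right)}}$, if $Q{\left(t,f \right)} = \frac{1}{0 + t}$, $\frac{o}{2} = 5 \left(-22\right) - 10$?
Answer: $\frac{1253062}{626573} \approx 1.9999$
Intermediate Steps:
$o = -240$ ($o = 2 \left(5 \left(-22\right) - 10\right) = 2 \left(-110 - 10\right) = 2 \left(-120\right) = -240$)
$Q{\left(t,f \right)} = \frac{1}{t}$
$r{\left(O,x \right)} = -240$
$\frac{-560282 - 4451966}{-2506052 + r{\left(-470,Q{\left(-25,30 \right)} \right)}} = \frac{-560282 - 4451966}{-2506052 - 240} = - \frac{5012248}{-2506292} = \left(-5012248\right) \left(- \frac{1}{2506292}\right) = \frac{1253062}{626573}$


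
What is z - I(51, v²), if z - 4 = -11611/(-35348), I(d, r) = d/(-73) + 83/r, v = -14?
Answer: 145520750/31609949 ≈ 4.6036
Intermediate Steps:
I(d, r) = 83/r - d/73 (I(d, r) = d*(-1/73) + 83/r = -d/73 + 83/r = 83/r - d/73)
z = 153003/35348 (z = 4 - 11611/(-35348) = 4 - 11611*(-1/35348) = 4 + 11611/35348 = 153003/35348 ≈ 4.3285)
z - I(51, v²) = 153003/35348 - (83/((-14)²) - 1/73*51) = 153003/35348 - (83/196 - 51/73) = 153003/35348 - 1*(-3937/14308) = 153003/35348 + 3937/14308 = 145520750/31609949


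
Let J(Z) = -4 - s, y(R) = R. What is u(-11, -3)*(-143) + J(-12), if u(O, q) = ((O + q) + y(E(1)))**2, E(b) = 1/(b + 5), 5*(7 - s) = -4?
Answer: -4927759/180 ≈ -27376.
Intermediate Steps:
s = 39/5 (s = 7 - 1/5*(-4) = 7 + 4/5 = 39/5 ≈ 7.8000)
E(b) = 1/(5 + b)
u(O, q) = (1/6 + O + q)**2 (u(O, q) = ((O + q) + 1/(5 + 1))**2 = ((O + q) + 1/6)**2 = (1/6 + O + q)**2)
J(Z) = -59/5 (J(Z) = -4 - 1*39/5 = -4 - 39/5 = -59/5)
u(-11, -3)*(-143) + J(-12) = ((1 + 6*(-11) + 6*(-3))**2/36)*(-143) - 59/5 = ((1 - 66 - 18)**2/36)*(-143) - 59/5 = ((1/36)*(-83)**2)*(-143) - 59/5 = ((1/36)*6889)*(-143) - 59/5 = (6889/36)*(-143) - 59/5 = -985127/36 - 59/5 = -4927759/180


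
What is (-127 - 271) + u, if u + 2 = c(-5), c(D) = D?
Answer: -405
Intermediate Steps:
u = -7 (u = -2 - 5 = -7)
(-127 - 271) + u = (-127 - 271) - 7 = -398 - 7 = -405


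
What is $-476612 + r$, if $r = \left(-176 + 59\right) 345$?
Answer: $-516977$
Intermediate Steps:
$r = -40365$ ($r = \left(-117\right) 345 = -40365$)
$-476612 + r = -476612 - 40365 = -516977$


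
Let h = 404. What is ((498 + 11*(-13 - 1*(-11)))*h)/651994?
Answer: 13736/46571 ≈ 0.29495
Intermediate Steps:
((498 + 11*(-13 - 1*(-11)))*h)/651994 = ((498 + 11*(-13 - 1*(-11)))*404)/651994 = ((498 + 11*(-13 + 11))*404)*(1/651994) = ((498 + 11*(-2))*404)*(1/651994) = ((498 - 22)*404)*(1/651994) = (476*404)*(1/651994) = 192304*(1/651994) = 13736/46571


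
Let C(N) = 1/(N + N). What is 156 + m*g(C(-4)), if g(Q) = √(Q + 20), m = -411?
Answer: 156 - 411*√318/4 ≈ -1676.3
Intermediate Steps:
C(N) = 1/(2*N)
g(Q) = √(20 + Q)
156 + m*g(C(-4)) = 156 - 411*√(20 + (½)/(-4)) = 156 - 411*√(20 + (½)*(-¼)) = 156 - 411*√(20 - ⅛) = 156 - 411*√318/4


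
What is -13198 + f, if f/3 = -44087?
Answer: -145459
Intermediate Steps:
f = -132261 (f = 3*(-44087) = -132261)
-13198 + f = -13198 - 132261 = -145459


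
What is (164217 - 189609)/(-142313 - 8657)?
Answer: 12696/75485 ≈ 0.16819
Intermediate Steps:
(164217 - 189609)/(-142313 - 8657) = -25392/(-150970) = -25392*(-1/150970) = 12696/75485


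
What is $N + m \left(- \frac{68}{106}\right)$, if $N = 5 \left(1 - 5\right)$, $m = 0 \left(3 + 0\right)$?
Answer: $-20$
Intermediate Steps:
$m = 0$ ($m = 0 \cdot 3 = 0$)
$N = -20$ ($N = 5 \left(-4\right) = -20$)
$N + m \left(- \frac{68}{106}\right) = -20 + 0 \left(- \frac{68}{106}\right) = -20 + 0 \left(\left(-68\right) \frac{1}{106}\right) = -20 + 0 \left(- \frac{34}{53}\right) = -20 + 0 = -20$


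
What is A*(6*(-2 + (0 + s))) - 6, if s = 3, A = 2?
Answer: 6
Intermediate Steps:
A*(6*(-2 + (0 + s))) - 6 = 2*(6*(-2 + (0 + 3))) - 6 = 2*(6*(-2 + 3)) - 6 = 2*(6*1) - 6 = 2*6 - 6 = 12 - 6 = 6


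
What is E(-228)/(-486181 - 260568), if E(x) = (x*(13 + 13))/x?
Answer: -26/746749 ≈ -3.4818e-5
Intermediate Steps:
E(x) = 26 (E(x) = (x*26)/x = (26*x)/x = 26)
E(-228)/(-486181 - 260568) = 26/(-486181 - 260568) = 26/(-746749) = 26*(-1/746749) = -26/746749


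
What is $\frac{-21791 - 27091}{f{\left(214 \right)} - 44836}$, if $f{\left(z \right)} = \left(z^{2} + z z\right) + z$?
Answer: $- \frac{24441}{23485} \approx -1.0407$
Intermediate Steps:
$f{\left(z \right)} = z + 2 z^{2}$ ($f{\left(z \right)} = \left(z^{2} + z^{2}\right) + z = 2 z^{2} + z = z + 2 z^{2}$)
$\frac{-21791 - 27091}{f{\left(214 \right)} - 44836} = \frac{-21791 - 27091}{214 \left(1 + 2 \cdot 214\right) - 44836} = - \frac{48882}{214 \left(1 + 428\right) - 44836} = - \frac{48882}{214 \cdot 429 - 44836} = - \frac{48882}{91806 - 44836} = - \frac{48882}{46970} = \left(-48882\right) \frac{1}{46970} = - \frac{24441}{23485}$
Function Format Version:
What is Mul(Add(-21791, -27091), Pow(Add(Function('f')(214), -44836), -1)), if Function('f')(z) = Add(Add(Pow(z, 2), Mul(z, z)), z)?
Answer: Rational(-24441, 23485) ≈ -1.0407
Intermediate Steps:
Function('f')(z) = Add(z, Mul(2, Pow(z, 2))) (Function('f')(z) = Add(Add(Pow(z, 2), Pow(z, 2)), z) = Add(Mul(2, Pow(z, 2)), z) = Add(z, Mul(2, Pow(z, 2))))
Mul(Add(-21791, -27091), Pow(Add(Function('f')(214), -44836), -1)) = Mul(Add(-21791, -27091), Pow(Add(Mul(214, Add(1, Mul(2, 214))), -44836), -1)) = Mul(-48882, Pow(Add(Mul(214, Add(1, 428)), -44836), -1)) = Mul(-48882, Pow(Add(Mul(214, 429), -44836), -1)) = Mul(-48882, Pow(Add(91806, -44836), -1)) = Mul(-48882, Pow(46970, -1)) = Mul(-48882, Rational(1, 46970)) = Rational(-24441, 23485)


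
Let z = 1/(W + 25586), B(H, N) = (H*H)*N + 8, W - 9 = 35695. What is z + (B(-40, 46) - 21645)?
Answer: 3184812271/61290 ≈ 51963.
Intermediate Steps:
W = 35704 (W = 9 + 35695 = 35704)
B(H, N) = 8 + N*H² (B(H, N) = H²*N + 8 = N*H² + 8 = 8 + N*H²)
z = 1/61290 (z = 1/(35704 + 25586) = 1/61290 ≈ 1.6316e-5)
z + (B(-40, 46) - 21645) = 1/61290 + ((8 + 46*(-40)²) - 21645) = 1/61290 + ((8 + 46*1600) - 21645) = 1/61290 + ((8 + 73600) - 21645) = 1/61290 + (73608 - 21645) = 1/61290 + 51963 = 3184812271/61290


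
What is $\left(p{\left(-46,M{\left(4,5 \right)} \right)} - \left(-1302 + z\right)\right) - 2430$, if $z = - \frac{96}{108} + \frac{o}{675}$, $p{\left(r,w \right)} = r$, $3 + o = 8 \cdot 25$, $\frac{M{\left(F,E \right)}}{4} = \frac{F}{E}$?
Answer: $- \frac{792047}{675} \approx -1173.4$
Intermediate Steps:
$M{\left(F,E \right)} = \frac{4 F}{E}$ ($M{\left(F,E \right)} = 4 \frac{F}{E} = \frac{4 F}{E}$)
$o = 197$ ($o = -3 + 8 \cdot 25 = -3 + 200 = 197$)
$z = - \frac{403}{675}$ ($z = - \frac{96}{108} + \frac{197}{675} = \left(-96\right) \frac{1}{108} + 197 \cdot \frac{1}{675} = - \frac{8}{9} + \frac{197}{675} = - \frac{403}{675} \approx -0.59704$)
$\left(p{\left(-46,M{\left(4,5 \right)} \right)} - \left(-1302 + z\right)\right) - 2430 = \left(-46 + \left(1302 - - \frac{403}{675}\right)\right) - 2430 = \left(-46 + \left(1302 + \frac{403}{675}\right)\right) - 2430 = \left(-46 + \frac{879253}{675}\right) - 2430 = \frac{848203}{675} - 2430 = - \frac{792047}{675}$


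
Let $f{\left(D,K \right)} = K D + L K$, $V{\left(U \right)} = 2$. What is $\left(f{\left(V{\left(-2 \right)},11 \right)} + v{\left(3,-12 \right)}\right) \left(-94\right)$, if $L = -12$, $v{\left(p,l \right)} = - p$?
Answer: $10622$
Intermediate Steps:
$f{\left(D,K \right)} = - 12 K + D K$ ($f{\left(D,K \right)} = K D - 12 K = D K - 12 K = - 12 K + D K$)
$\left(f{\left(V{\left(-2 \right)},11 \right)} + v{\left(3,-12 \right)}\right) \left(-94\right) = \left(11 \left(-12 + 2\right) - 3\right) \left(-94\right) = \left(11 \left(-10\right) - 3\right) \left(-94\right) = \left(-110 - 3\right) \left(-94\right) = \left(-113\right) \left(-94\right) = 10622$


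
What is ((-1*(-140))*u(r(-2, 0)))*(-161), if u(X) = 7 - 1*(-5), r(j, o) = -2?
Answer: -270480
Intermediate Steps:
u(X) = 12 (u(X) = 7 + 5 = 12)
((-1*(-140))*u(r(-2, 0)))*(-161) = (-1*(-140)*12)*(-161) = (140*12)*(-161) = 1680*(-161) = -270480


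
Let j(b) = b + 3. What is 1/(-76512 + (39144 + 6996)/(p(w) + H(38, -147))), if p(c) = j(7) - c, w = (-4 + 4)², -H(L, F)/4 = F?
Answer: -299/22854018 ≈ -1.3083e-5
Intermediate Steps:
j(b) = 3 + b
H(L, F) = -4*F
w = 0 (w = 0² = 0)
p(c) = 10 - c (p(c) = (3 + 7) - c = 10 - c)
1/(-76512 + (39144 + 6996)/(p(w) + H(38, -147))) = 1/(-76512 + (39144 + 6996)/((10 - 1*0) - 4*(-147))) = 1/(-76512 + 46140/((10 + 0) + 588)) = 1/(-76512 + 46140/(10 + 588)) = 1/(-76512 + 46140/598) = 1/(-76512 + 46140*(1/598)) = 1/(-76512 + 23070/299) = 1/(-22854018/299) = -299/22854018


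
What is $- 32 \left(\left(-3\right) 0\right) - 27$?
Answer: $-27$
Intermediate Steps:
$- 32 \left(\left(-3\right) 0\right) - 27 = \left(-32\right) 0 - 27 = 0 - 27 = -27$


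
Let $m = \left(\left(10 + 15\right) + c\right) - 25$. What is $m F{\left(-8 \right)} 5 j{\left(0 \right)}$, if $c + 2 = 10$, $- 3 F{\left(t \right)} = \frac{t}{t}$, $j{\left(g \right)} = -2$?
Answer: $\frac{80}{3} \approx 26.667$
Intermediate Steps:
$F{\left(t \right)} = - \frac{1}{3}$ ($F{\left(t \right)} = - \frac{t \frac{1}{t}}{3} = \left(- \frac{1}{3}\right) 1 = - \frac{1}{3}$)
$c = 8$ ($c = -2 + 10 = 8$)
$m = 8$ ($m = \left(\left(10 + 15\right) + 8\right) - 25 = \left(25 + 8\right) - 25 = 33 - 25 = 8$)
$m F{\left(-8 \right)} 5 j{\left(0 \right)} = 8 \left(- \frac{1}{3}\right) 5 \left(-2\right) = \left(- \frac{8}{3}\right) \left(-10\right) = \frac{80}{3}$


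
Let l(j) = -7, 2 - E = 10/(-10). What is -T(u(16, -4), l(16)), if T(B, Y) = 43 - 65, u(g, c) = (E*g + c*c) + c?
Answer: 22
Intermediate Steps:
E = 3 (E = 2 - 10/(-10) = 2 - 10*(-1)/10 = 2 - 1*(-1) = 2 + 1 = 3)
u(g, c) = c + c**2 + 3*g (u(g, c) = (3*g + c*c) + c = (3*g + c**2) + c = (c**2 + 3*g) + c = c + c**2 + 3*g)
T(B, Y) = -22
-T(u(16, -4), l(16)) = -1*(-22) = 22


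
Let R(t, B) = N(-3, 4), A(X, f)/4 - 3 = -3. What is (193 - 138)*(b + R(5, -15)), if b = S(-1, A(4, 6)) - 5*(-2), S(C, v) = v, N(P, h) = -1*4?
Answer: 330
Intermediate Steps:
A(X, f) = 0 (A(X, f) = 12 + 4*(-3) = 12 - 12 = 0)
N(P, h) = -4
b = 10 (b = 0 - 5*(-2) = 0 + 10 = 10)
R(t, B) = -4
(193 - 138)*(b + R(5, -15)) = (193 - 138)*(10 - 4) = 55*6 = 330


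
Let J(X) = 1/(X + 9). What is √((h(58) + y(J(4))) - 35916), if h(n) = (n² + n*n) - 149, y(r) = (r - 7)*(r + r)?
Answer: I*√4958133/13 ≈ 171.28*I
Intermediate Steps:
J(X) = 1/(9 + X)
y(r) = 2*r*(-7 + r) (y(r) = (-7 + r)*(2*r) = 2*r*(-7 + r))
h(n) = -149 + 2*n² (h(n) = (n² + n²) - 149 = 2*n² - 149 = -149 + 2*n²)
√((h(58) + y(J(4))) - 35916) = √(((-149 + 2*58²) + 2*(-7 + 1/(9 + 4))/(9 + 4)) - 35916) = √(((-149 + 2*3364) + 2*(-7 + 1/13)/13) - 35916) = √(((-149 + 6728) + 2*(1/13)*(-7 + 1/13)) - 35916) = √((6579 + 2*(1/13)*(-90/13)) - 35916) = √((6579 - 180/169) - 35916) = √(1111671/169 - 35916) = √(-4958133/169) = I*√4958133/13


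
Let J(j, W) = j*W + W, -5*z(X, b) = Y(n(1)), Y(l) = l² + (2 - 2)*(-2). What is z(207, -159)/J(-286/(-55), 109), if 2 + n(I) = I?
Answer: -1/3379 ≈ -0.00029595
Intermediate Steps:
n(I) = -2 + I
Y(l) = l² (Y(l) = l² + 0*(-2) = l² + 0 = l²)
z(X, b) = -⅕ (z(X, b) = -(-2 + 1)²/5 = -⅕*(-1)² = -⅕*1 = -⅕)
J(j, W) = W + W*j (J(j, W) = W*j + W = W + W*j)
z(207, -159)/J(-286/(-55), 109) = -1/(109*(1 - 286/(-55)))/5 = -1/(109*(1 - 286*(-1/55)))/5 = -1/(109*(1 + 26/5))/5 = -1/(5*(109*(31/5))) = -1/(5*3379/5) = -⅕*5/3379 = -1/3379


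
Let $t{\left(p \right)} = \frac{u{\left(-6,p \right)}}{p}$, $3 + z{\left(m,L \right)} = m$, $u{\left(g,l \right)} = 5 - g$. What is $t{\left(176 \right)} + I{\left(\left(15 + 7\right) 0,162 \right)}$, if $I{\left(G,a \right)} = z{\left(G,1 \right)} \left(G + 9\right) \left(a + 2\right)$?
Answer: $- \frac{70847}{16} \approx -4427.9$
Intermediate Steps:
$z{\left(m,L \right)} = -3 + m$
$t{\left(p \right)} = \frac{11}{p}$ ($t{\left(p \right)} = \frac{5 - -6}{p} = \frac{5 + 6}{p} = \frac{11}{p}$)
$I{\left(G,a \right)} = \left(-3 + G\right) \left(2 + a\right) \left(9 + G\right)$ ($I{\left(G,a \right)} = \left(-3 + G\right) \left(G + 9\right) \left(a + 2\right) = \left(-3 + G\right) \left(9 + G\right) \left(2 + a\right) = \left(-3 + G\right) \left(2 + a\right) \left(9 + G\right)$)
$t{\left(176 \right)} + I{\left(\left(15 + 7\right) 0,162 \right)} = \frac{11}{176} + \left(-3 + \left(15 + 7\right) 0\right) \left(18 + 2 \left(15 + 7\right) 0 + 9 \cdot 162 + \left(15 + 7\right) 0 \cdot 162\right) = 11 \cdot \frac{1}{176} + \left(-3 + 22 \cdot 0\right) \left(18 + 2 \cdot 22 \cdot 0 + 1458 + 22 \cdot 0 \cdot 162\right) = \frac{1}{16} + \left(-3 + 0\right) \left(18 + 2 \cdot 0 + 1458 + 0 \cdot 162\right) = \frac{1}{16} - 3 \left(18 + 0 + 1458 + 0\right) = \frac{1}{16} - 4428 = - \frac{70847}{16}$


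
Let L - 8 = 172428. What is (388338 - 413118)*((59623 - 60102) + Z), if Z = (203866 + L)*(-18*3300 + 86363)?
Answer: -251423587998660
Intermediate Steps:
L = 172436 (L = 8 + 172428 = 172436)
Z = 10146230826 (Z = (203866 + 172436)*(-18*3300 + 86363) = 376302*(-59400 + 86363) = 376302*26963 = 10146230826)
(388338 - 413118)*((59623 - 60102) + Z) = (388338 - 413118)*((59623 - 60102) + 10146230826) = -24780*(-479 + 10146230826) = -24780*10146230347 = -251423587998660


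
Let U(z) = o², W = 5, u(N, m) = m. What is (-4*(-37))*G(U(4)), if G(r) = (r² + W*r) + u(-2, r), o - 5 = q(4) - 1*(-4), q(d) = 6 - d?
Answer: 2274316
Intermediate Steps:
o = 11 (o = 5 + ((6 - 1*4) - 1*(-4)) = 5 + ((6 - 4) + 4) = 5 + (2 + 4) = 5 + 6 = 11)
U(z) = 121 (U(z) = 11² = 121)
G(r) = r² + 6*r (G(r) = (r² + 5*r) + r = r² + 6*r)
(-4*(-37))*G(U(4)) = (-4*(-37))*(121*(6 + 121)) = 148*(121*127) = 148*15367 = 2274316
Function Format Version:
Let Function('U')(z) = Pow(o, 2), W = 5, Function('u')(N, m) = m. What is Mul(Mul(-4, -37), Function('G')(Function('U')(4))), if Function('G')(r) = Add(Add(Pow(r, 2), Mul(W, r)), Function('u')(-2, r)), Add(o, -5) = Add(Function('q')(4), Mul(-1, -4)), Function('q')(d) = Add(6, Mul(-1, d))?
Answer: 2274316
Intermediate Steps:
o = 11 (o = Add(5, Add(Add(6, Mul(-1, 4)), Mul(-1, -4))) = Add(5, Add(Add(6, -4), 4)) = Add(5, Add(2, 4)) = Add(5, 6) = 11)
Function('U')(z) = 121 (Function('U')(z) = Pow(11, 2) = 121)
Function('G')(r) = Add(Pow(r, 2), Mul(6, r)) (Function('G')(r) = Add(Add(Pow(r, 2), Mul(5, r)), r) = Add(Pow(r, 2), Mul(6, r)))
Mul(Mul(-4, -37), Function('G')(Function('U')(4))) = Mul(Mul(-4, -37), Mul(121, Add(6, 121))) = Mul(148, Mul(121, 127)) = Mul(148, 15367) = 2274316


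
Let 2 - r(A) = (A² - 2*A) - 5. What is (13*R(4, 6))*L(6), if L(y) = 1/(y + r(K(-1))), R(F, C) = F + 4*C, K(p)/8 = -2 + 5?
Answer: -364/515 ≈ -0.70680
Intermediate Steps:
K(p) = 24 (K(p) = 8*(-2 + 5) = 8*3 = 24)
r(A) = 7 - A² + 2*A (r(A) = 2 - ((A² - 2*A) - 5) = 2 - (-5 + A² - 2*A) = 2 + (5 - A² + 2*A) = 7 - A² + 2*A)
L(y) = 1/(-521 + y) (L(y) = 1/(y + (7 - 1*24² + 2*24)) = 1/(y + (7 - 1*576 + 48)) = 1/(y + (7 - 576 + 48)) = 1/(y - 521) = 1/(-521 + y))
(13*R(4, 6))*L(6) = (13*(4 + 4*6))/(-521 + 6) = (13*(4 + 24))/(-515) = (13*28)*(-1/515) = 364*(-1/515) = -364/515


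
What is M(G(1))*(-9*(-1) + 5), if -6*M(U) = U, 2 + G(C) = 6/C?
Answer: -28/3 ≈ -9.3333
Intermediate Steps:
G(C) = -2 + 6/C
M(U) = -U/6
M(G(1))*(-9*(-1) + 5) = (-(-2 + 6/1)/6)*(-9*(-1) + 5) = (-(-2 + 6*1)/6)*(9 + 5) = -(-2 + 6)/6*14 = -⅙*4*14 = -⅔*14 = -28/3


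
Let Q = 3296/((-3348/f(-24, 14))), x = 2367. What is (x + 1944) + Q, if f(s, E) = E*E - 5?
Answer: 3450923/837 ≈ 4123.0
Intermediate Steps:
f(s, E) = -5 + E² (f(s, E) = E² - 5 = -5 + E²)
Q = -157384/837 (Q = 3296/((-3348/(-5 + 14²))) = 3296/((-3348/(-5 + 196))) = 3296/((-3348/191)) = 3296/((-3348*1/191)) = 3296/(-3348/191) = 3296*(-191/3348) = -157384/837 ≈ -188.03)
(x + 1944) + Q = (2367 + 1944) - 157384/837 = 4311 - 157384/837 = 3450923/837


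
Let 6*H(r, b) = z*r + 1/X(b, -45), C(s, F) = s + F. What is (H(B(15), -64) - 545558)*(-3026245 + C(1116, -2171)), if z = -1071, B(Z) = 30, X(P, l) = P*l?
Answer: 480320330320745/288 ≈ 1.6678e+12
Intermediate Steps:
C(s, F) = F + s
H(r, b) = -357*r/2 - 1/(270*b) (H(r, b) = (-1071*r + 1/(b*(-45)))/6 = (-1071*r + 1/(-45*b))/6 = (-1071*r - 1/(45*b))/6 = -357*r/2 - 1/(270*b))
(H(B(15), -64) - 545558)*(-3026245 + C(1116, -2171)) = ((1/270)*(-1 - 48195*(-64)*30)/(-64) - 545558)*(-3026245 + (-2171 + 1116)) = ((1/270)*(-1/64)*(-1 + 92534400) - 545558)*(-3026245 - 1055) = ((1/270)*(-1/64)*92534399 - 545558)*(-3027300) = (-92534399/17280 - 545558)*(-3027300) = -9519776639/17280*(-3027300) = 480320330320745/288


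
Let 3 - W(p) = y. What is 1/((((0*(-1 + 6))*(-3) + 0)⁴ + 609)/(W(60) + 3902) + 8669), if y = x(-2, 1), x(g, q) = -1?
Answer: 186/1612463 ≈ 0.00011535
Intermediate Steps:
y = -1
W(p) = 4 (W(p) = 3 - 1*(-1) = 3 + 1 = 4)
1/((((0*(-1 + 6))*(-3) + 0)⁴ + 609)/(W(60) + 3902) + 8669) = 1/((((0*(-1 + 6))*(-3) + 0)⁴ + 609)/(4 + 3902) + 8669) = 1/((((0*5)*(-3) + 0)⁴ + 609)/3906 + 8669) = 1/(((0*(-3) + 0)⁴ + 609)*(1/3906) + 8669) = 1/(((0 + 0)⁴ + 609)*(1/3906) + 8669) = 1/((0⁴ + 609)*(1/3906) + 8669) = 1/((0 + 609)*(1/3906) + 8669) = 1/(609*(1/3906) + 8669) = 1/(29/186 + 8669) = 1/(1612463/186) = 186/1612463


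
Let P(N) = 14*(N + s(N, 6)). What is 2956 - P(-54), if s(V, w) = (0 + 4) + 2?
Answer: 3628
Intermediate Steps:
s(V, w) = 6 (s(V, w) = 4 + 2 = 6)
P(N) = 84 + 14*N (P(N) = 14*(N + 6) = 14*(6 + N) = 84 + 14*N)
2956 - P(-54) = 2956 - (84 + 14*(-54)) = 2956 - (84 - 756) = 2956 - 1*(-672) = 2956 + 672 = 3628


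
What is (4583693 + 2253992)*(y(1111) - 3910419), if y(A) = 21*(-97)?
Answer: -26752141704360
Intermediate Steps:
y(A) = -2037
(4583693 + 2253992)*(y(1111) - 3910419) = (4583693 + 2253992)*(-2037 - 3910419) = 6837685*(-3912456) = -26752141704360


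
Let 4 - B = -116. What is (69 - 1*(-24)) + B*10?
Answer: 1293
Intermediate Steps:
B = 120 (B = 4 - 1*(-116) = 4 + 116 = 120)
(69 - 1*(-24)) + B*10 = (69 - 1*(-24)) + 120*10 = (69 + 24) + 1200 = 93 + 1200 = 1293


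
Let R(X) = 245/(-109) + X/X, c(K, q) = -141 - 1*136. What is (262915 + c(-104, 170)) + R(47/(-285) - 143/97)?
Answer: 28627406/109 ≈ 2.6264e+5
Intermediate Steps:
c(K, q) = -277 (c(K, q) = -141 - 136 = -277)
R(X) = -136/109 (R(X) = 245*(-1/109) + 1 = -245/109 + 1 = -136/109)
(262915 + c(-104, 170)) + R(47/(-285) - 143/97) = (262915 - 277) - 136/109 = 262638 - 136/109 = 28627406/109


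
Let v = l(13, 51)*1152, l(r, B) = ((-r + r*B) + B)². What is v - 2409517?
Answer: 563684435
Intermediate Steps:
l(r, B) = (B - r + B*r)² (l(r, B) = ((-r + B*r) + B)² = (B - r + B*r)²)
v = 566093952 (v = (51 - 1*13 + 51*13)²*1152 = (51 - 13 + 663)²*1152 = 701²*1152 = 491401*1152 = 566093952)
v - 2409517 = 566093952 - 2409517 = 563684435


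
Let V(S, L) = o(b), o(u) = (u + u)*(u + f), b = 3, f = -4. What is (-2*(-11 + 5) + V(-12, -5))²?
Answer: 36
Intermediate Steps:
o(u) = 2*u*(-4 + u) (o(u) = (u + u)*(u - 4) = (2*u)*(-4 + u) = 2*u*(-4 + u))
V(S, L) = -6 (V(S, L) = 2*3*(-4 + 3) = 2*3*(-1) = -6)
(-2*(-11 + 5) + V(-12, -5))² = (-2*(-11 + 5) - 6)² = (-2*(-6) - 6)² = (12 - 6)² = 6² = 36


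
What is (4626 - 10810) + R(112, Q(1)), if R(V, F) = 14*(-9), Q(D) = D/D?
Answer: -6310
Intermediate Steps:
Q(D) = 1
R(V, F) = -126
(4626 - 10810) + R(112, Q(1)) = (4626 - 10810) - 126 = -6184 - 126 = -6310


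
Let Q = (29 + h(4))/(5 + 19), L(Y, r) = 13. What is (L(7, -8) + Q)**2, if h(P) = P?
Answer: 13225/64 ≈ 206.64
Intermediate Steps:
Q = 11/8 (Q = (29 + 4)/(5 + 19) = 33/24 = 33*(1/24) = 11/8 ≈ 1.3750)
(L(7, -8) + Q)**2 = (13 + 11/8)**2 = (115/8)**2 = 13225/64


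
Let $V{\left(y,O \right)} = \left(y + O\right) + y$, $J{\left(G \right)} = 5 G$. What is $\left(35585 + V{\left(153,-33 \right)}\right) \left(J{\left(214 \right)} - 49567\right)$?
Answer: $-1739005426$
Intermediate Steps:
$V{\left(y,O \right)} = O + 2 y$ ($V{\left(y,O \right)} = \left(O + y\right) + y = O + 2 y$)
$\left(35585 + V{\left(153,-33 \right)}\right) \left(J{\left(214 \right)} - 49567\right) = \left(35585 + \left(-33 + 2 \cdot 153\right)\right) \left(5 \cdot 214 - 49567\right) = \left(35585 + \left(-33 + 306\right)\right) \left(1070 - 49567\right) = \left(35585 + 273\right) \left(-48497\right) = 35858 \left(-48497\right) = -1739005426$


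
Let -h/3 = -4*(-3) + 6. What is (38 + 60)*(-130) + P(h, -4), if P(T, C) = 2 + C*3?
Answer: -12750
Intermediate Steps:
h = -54 (h = -3*(-4*(-3) + 6) = -3*(12 + 6) = -3*18 = -54)
P(T, C) = 2 + 3*C
(38 + 60)*(-130) + P(h, -4) = (38 + 60)*(-130) + (2 + 3*(-4)) = 98*(-130) + (2 - 12) = -12740 - 10 = -12750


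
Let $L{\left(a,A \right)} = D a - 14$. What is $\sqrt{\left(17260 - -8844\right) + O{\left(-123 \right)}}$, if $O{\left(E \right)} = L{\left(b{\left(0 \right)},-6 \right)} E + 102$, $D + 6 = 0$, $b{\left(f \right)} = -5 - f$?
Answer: $\sqrt{24238} \approx 155.69$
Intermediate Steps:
$D = -6$ ($D = -6 + 0 = -6$)
$L{\left(a,A \right)} = -14 - 6 a$ ($L{\left(a,A \right)} = - 6 a - 14 = -14 - 6 a$)
$O{\left(E \right)} = 102 + 16 E$ ($O{\left(E \right)} = \left(-14 - 6 \left(-5 - 0\right)\right) E + 102 = \left(-14 - 6 \left(-5 + 0\right)\right) E + 102 = \left(-14 - -30\right) E + 102 = \left(-14 + 30\right) E + 102 = 16 E + 102 = 102 + 16 E$)
$\sqrt{\left(17260 - -8844\right) + O{\left(-123 \right)}} = \sqrt{\left(17260 - -8844\right) + \left(102 + 16 \left(-123\right)\right)} = \sqrt{\left(17260 + 8844\right) + \left(102 - 1968\right)} = \sqrt{26104 - 1866} = \sqrt{24238}$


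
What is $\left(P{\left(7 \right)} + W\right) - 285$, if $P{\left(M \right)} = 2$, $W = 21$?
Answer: $-262$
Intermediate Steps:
$\left(P{\left(7 \right)} + W\right) - 285 = \left(2 + 21\right) - 285 = 23 - 285 = -262$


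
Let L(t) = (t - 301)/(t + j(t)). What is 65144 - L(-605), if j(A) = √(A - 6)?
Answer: 3980597909/61106 - 151*I*√611/61106 ≈ 65143.0 - 0.061082*I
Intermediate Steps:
j(A) = √(-6 + A)
L(t) = (-301 + t)/(t + √(-6 + t)) (L(t) = (t - 301)/(t + √(-6 + t)) = (-301 + t)/(t + √(-6 + t)))
65144 - L(-605) = 65144 - (-301 - 605)/(-605 + √(-6 - 605)) = 65144 - (-906)/(-605 + √(-611)) = 65144 - (-906)/(-605 + I*√611) = 65144 + 906/(-605 + I*√611)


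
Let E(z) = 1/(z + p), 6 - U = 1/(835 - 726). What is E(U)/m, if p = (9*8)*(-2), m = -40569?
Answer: 109/610279467 ≈ 1.7861e-7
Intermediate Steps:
U = 653/109 (U = 6 - 1/(835 - 726) = 6 - 1/109 = 653/109 ≈ 5.9908)
p = -144 (p = 72*(-2) = -144)
E(z) = 1/(-144 + z) (E(z) = 1/(z - 144) = 1/(-144 + z))
E(U)/m = 1/((-144 + 653/109)*(-40569)) = -1/40569/(-15043/109) = -109/15043*(-1/40569) = 109/610279467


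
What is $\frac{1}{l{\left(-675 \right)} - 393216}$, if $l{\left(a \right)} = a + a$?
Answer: $- \frac{1}{394566} \approx -2.5344 \cdot 10^{-6}$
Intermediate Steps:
$l{\left(a \right)} = 2 a$
$\frac{1}{l{\left(-675 \right)} - 393216} = \frac{1}{2 \left(-675\right) - 393216} = \frac{1}{-1350 - 393216} = \frac{1}{-394566} = - \frac{1}{394566}$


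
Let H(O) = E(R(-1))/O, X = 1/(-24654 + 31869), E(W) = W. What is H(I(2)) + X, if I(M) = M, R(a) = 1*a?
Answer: -7213/14430 ≈ -0.49986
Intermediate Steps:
R(a) = a
X = 1/7215 ≈ 0.00013860
H(O) = -1/O
H(I(2)) + X = -1/2 + 1/7215 = -1*½ + 1/7215 = -½ + 1/7215 = -7213/14430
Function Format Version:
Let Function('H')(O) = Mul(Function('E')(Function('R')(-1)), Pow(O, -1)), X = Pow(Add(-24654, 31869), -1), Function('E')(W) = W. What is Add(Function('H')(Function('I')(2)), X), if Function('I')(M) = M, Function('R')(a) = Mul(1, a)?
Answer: Rational(-7213, 14430) ≈ -0.49986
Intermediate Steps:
Function('R')(a) = a
X = Rational(1, 7215) (X = Pow(7215, -1) = Rational(1, 7215) ≈ 0.00013860)
Function('H')(O) = Mul(-1, Pow(O, -1))
Add(Function('H')(Function('I')(2)), X) = Add(Mul(-1, Pow(2, -1)), Rational(1, 7215)) = Add(Mul(-1, Rational(1, 2)), Rational(1, 7215)) = Add(Rational(-1, 2), Rational(1, 7215)) = Rational(-7213, 14430)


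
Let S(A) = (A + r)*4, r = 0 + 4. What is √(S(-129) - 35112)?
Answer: 2*I*√8903 ≈ 188.71*I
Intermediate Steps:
r = 4
S(A) = 16 + 4*A (S(A) = (A + 4)*4 = (4 + A)*4 = 16 + 4*A)
√(S(-129) - 35112) = √((16 + 4*(-129)) - 35112) = √((16 - 516) - 35112) = √(-500 - 35112) = √(-35612) = 2*I*√8903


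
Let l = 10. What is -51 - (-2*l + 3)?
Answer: -34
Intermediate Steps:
-51 - (-2*l + 3) = -51 - (-2*10 + 3) = -51 - (-20 + 3) = -51 - 1*(-17) = -51 + 17 = -34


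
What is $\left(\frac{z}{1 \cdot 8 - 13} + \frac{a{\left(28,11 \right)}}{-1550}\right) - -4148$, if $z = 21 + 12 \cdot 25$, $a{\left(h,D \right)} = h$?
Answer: $\frac{3164931}{775} \approx 4083.8$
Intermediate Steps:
$z = 321$ ($z = 21 + 300 = 321$)
$\left(\frac{z}{1 \cdot 8 - 13} + \frac{a{\left(28,11 \right)}}{-1550}\right) - -4148 = \left(\frac{321}{1 \cdot 8 - 13} + \frac{28}{-1550}\right) - -4148 = \left(\frac{321}{8 - 13} + 28 \left(- \frac{1}{1550}\right)\right) + 4148 = \left(\frac{321}{-5} - \frac{14}{775}\right) + 4148 = \left(321 \left(- \frac{1}{5}\right) - \frac{14}{775}\right) + 4148 = \left(- \frac{321}{5} - \frac{14}{775}\right) + 4148 = - \frac{49769}{775} + 4148 = \frac{3164931}{775}$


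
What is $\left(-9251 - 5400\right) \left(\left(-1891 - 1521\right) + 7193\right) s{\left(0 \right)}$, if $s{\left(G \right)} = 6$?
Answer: $-332372586$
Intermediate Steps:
$\left(-9251 - 5400\right) \left(\left(-1891 - 1521\right) + 7193\right) s{\left(0 \right)} = \left(-9251 - 5400\right) \left(\left(-1891 - 1521\right) + 7193\right) 6 = - 14651 \left(-3412 + 7193\right) 6 = \left(-14651\right) 3781 \cdot 6 = \left(-55395431\right) 6 = -332372586$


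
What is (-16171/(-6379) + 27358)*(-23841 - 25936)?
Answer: -8687721823781/6379 ≈ -1.3619e+9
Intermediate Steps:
(-16171/(-6379) + 27358)*(-23841 - 25936) = (-16171*(-1/6379) + 27358)*(-49777) = (16171/6379 + 27358)*(-49777) = (174532853/6379)*(-49777) = -8687721823781/6379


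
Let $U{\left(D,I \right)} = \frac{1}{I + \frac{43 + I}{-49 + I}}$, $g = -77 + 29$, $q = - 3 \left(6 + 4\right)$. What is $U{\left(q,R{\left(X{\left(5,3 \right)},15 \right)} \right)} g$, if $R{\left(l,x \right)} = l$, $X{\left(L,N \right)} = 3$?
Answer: $-24$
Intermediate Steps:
$q = -30$ ($q = \left(-3\right) 10 = -30$)
$g = -48$
$U{\left(D,I \right)} = \frac{1}{I + \frac{43 + I}{-49 + I}}$
$U{\left(q,R{\left(X{\left(5,3 \right)},15 \right)} \right)} g = \frac{-49 + 3}{43 + 3^{2} - 144} \left(-48\right) = \frac{1}{43 + 9 - 144} \left(-46\right) \left(-48\right) = \frac{1}{-92} \left(-46\right) \left(-48\right) = \left(- \frac{1}{92}\right) \left(-46\right) \left(-48\right) = \frac{1}{2} \left(-48\right) = -24$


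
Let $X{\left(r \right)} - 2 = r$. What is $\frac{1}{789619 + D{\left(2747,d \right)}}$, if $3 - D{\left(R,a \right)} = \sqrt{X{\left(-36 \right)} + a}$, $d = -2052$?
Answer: $\frac{394811}{311751452485} + \frac{i \sqrt{2086}}{623502904970} \approx 1.2664 \cdot 10^{-6} + 7.3252 \cdot 10^{-11} i$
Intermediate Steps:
$X{\left(r \right)} = 2 + r$
$D{\left(R,a \right)} = 3 - \sqrt{-34 + a}$ ($D{\left(R,a \right)} = 3 - \sqrt{\left(2 - 36\right) + a} = 3 - \sqrt{-34 + a}$)
$\frac{1}{789619 + D{\left(2747,d \right)}} = \frac{1}{789619 + \left(3 - \sqrt{-34 - 2052}\right)} = \frac{1}{789619 + \left(3 - \sqrt{-2086}\right)} = \frac{1}{789619 + \left(3 - i \sqrt{2086}\right)} = \frac{1}{789622 - i \sqrt{2086}}$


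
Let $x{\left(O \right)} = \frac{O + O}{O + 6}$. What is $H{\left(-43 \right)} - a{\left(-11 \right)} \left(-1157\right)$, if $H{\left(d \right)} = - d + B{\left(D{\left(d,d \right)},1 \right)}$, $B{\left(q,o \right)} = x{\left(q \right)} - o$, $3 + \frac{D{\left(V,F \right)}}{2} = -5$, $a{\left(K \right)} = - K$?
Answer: $\frac{63861}{5} \approx 12772.0$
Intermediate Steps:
$x{\left(O \right)} = \frac{2 O}{6 + O}$
$D{\left(V,F \right)} = -16$ ($D{\left(V,F \right)} = -6 + 2 \left(-5\right) = -6 - 10 = -16$)
$B{\left(q,o \right)} = - o + \frac{2 q}{6 + q}$ ($B{\left(q,o \right)} = \frac{2 q}{6 + q} - o = - o + \frac{2 q}{6 + q}$)
$H{\left(d \right)} = \frac{11}{5} - d$ ($H{\left(d \right)} = - d + \frac{2 \left(-16\right) - 1 \left(6 - 16\right)}{6 - 16} = - d + \frac{-32 - 1 \left(-10\right)}{-10} = - d - \frac{-32 + 10}{10} = - d - - \frac{11}{5} = - d + \frac{11}{5} = \frac{11}{5} - d$)
$H{\left(-43 \right)} - a{\left(-11 \right)} \left(-1157\right) = \left(\frac{11}{5} - -43\right) - \left(-1\right) \left(-11\right) \left(-1157\right) = \left(\frac{11}{5} + 43\right) - 11 \left(-1157\right) = \frac{226}{5} - -12727 = \frac{226}{5} + 12727 = \frac{63861}{5}$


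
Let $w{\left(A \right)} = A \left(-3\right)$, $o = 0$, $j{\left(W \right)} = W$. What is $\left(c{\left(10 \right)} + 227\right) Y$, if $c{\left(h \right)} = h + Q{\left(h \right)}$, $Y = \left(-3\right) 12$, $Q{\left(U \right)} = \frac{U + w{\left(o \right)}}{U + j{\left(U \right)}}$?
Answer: $-8550$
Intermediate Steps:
$w{\left(A \right)} = - 3 A$
$Q{\left(U \right)} = \frac{1}{2}$ ($Q{\left(U \right)} = \frac{U - 0}{U + U} = \frac{U + 0}{2 U} = U \frac{1}{2 U} = \frac{1}{2}$)
$Y = -36$
$c{\left(h \right)} = \frac{1}{2} + h$ ($c{\left(h \right)} = h + \frac{1}{2} = \frac{1}{2} + h$)
$\left(c{\left(10 \right)} + 227\right) Y = \left(\left(\frac{1}{2} + 10\right) + 227\right) \left(-36\right) = \left(\frac{21}{2} + 227\right) \left(-36\right) = \frac{475}{2} \left(-36\right) = -8550$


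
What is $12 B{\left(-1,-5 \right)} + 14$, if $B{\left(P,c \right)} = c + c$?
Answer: $-106$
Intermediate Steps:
$B{\left(P,c \right)} = 2 c$
$12 B{\left(-1,-5 \right)} + 14 = 12 \cdot 2 \left(-5\right) + 14 = 12 \left(-10\right) + 14 = -120 + 14 = -106$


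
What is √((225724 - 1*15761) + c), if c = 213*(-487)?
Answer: 14*√542 ≈ 325.93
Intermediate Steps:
c = -103731
√((225724 - 1*15761) + c) = √((225724 - 1*15761) - 103731) = √((225724 - 15761) - 103731) = √(209963 - 103731) = √106232 = 14*√542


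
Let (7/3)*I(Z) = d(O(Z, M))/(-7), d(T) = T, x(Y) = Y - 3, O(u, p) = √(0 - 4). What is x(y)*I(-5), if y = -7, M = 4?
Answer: 60*I/49 ≈ 1.2245*I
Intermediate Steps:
O(u, p) = 2*I (O(u, p) = √(-4) = 2*I)
x(Y) = -3 + Y
I(Z) = -6*I/49 (I(Z) = 3*((2*I)/(-7))/7 = 3*((2*I)*(-⅐))/7 = 3*(-2*I/7)/7 = -6*I/49)
x(y)*I(-5) = (-3 - 7)*(-6*I/49) = -(-60)*I/49 = 60*I/49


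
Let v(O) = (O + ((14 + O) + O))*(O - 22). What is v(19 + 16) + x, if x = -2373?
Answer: -826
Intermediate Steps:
v(O) = (-22 + O)*(14 + 3*O) (v(O) = (O + (14 + 2*O))*(-22 + O) = (14 + 3*O)*(-22 + O) = (-22 + O)*(14 + 3*O))
v(19 + 16) + x = (-308 - 52*(19 + 16) + 3*(19 + 16)**2) - 2373 = (-308 - 52*35 + 3*35**2) - 2373 = (-308 - 1820 + 3*1225) - 2373 = (-308 - 1820 + 3675) - 2373 = 1547 - 2373 = -826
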